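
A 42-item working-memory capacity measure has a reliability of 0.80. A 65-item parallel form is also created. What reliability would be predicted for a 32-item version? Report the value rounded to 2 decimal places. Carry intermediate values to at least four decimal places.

The 65-item form is not needed; work directly from the 42-item form with n = 32/42 = 0.7619.
r_{32} = n·r / (1 + (n − 1)·r) = 0.6095 / 0.8095 ≈ 0.7529

0.75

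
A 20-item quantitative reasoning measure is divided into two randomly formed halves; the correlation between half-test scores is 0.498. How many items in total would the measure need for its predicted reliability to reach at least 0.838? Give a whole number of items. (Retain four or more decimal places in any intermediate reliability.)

r_full = 2(0.498)/(1 + 0.498) = 0.6649
Solve Spearman-Brown for n: n = 0.838(1 − 0.6649) / [0.6649(1 − 0.838)] = 2.6070
Required items = 2.6070 × 20 = 52.14, so 53 items.

53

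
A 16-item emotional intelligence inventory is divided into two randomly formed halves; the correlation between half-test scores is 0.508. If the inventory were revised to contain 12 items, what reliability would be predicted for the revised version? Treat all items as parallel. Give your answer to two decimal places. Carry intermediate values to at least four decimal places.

0.61

Full-test reliability from the split-half r: r_full = 2(0.508)/(1 + 0.508) = 0.6737
Then adjust to 12 items: n = 12/16 = 0.7500
r_new = n·r_full / (1 + (n − 1)·r_full) = 0.5053 / 0.8316 ≈ 0.6076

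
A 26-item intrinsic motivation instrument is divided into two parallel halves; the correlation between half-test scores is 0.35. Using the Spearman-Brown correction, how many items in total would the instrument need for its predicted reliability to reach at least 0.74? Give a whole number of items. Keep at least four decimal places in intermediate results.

Corrected full-test reliability: r_full = 2 × 0.35 / (1 + 0.35) ≈ 0.5185
Solve Spearman-Brown for n: n = 0.74(1 − 0.5185) / [0.5185(1 − 0.74)] = 2.6431
Required items = 2.6431 × 26 = 68.72, so 69 items.

69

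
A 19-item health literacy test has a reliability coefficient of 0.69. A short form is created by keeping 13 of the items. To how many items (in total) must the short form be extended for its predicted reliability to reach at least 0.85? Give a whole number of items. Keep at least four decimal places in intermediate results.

First, r for the 13-item form: n = 13/19 = 0.6842, so r_13 = 0.6842·0.69/(1 + (0.6842 − 1)·0.69) = 0.6036
Length factor from the short form to reach 0.85: n' = 0.85(1 − 0.6036) / [0.6036(1 − 0.85)] ≈ 3.7214
Total items = 3.7214 × 13 = 48.38, rounded up to 49.

49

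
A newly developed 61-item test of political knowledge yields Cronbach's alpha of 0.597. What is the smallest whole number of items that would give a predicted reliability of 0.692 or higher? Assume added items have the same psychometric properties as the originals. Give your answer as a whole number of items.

93

Spearman-Brown solved for the length factor n:
n = r*(1 − r) / [ r (1 − r*) ]
n = 0.692(1 − 0.597) / [0.597(1 − 0.692)]
n = 0.278876 / 0.183876 ≈ 1.5167
Items needed = n × 61 = 1.5167 × 61 ≈ 92.52 → round up to 93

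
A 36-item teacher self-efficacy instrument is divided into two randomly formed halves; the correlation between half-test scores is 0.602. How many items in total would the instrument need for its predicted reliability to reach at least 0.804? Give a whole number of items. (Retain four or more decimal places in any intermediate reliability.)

49

r_full = 2(0.602)/(1 + 0.602) = 0.7516
n = r_tgt(1 − r_full) / [r_full(1 − r_tgt)] = 0.804 × 0.2484 / (0.7516 × 0.196) ≈ 1.3557
Required items = 1.3557 × 36 = 48.81, so 49 items.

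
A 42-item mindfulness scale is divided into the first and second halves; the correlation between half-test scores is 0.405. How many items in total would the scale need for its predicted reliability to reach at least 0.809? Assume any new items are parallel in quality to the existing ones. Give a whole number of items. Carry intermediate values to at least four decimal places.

Corrected full-test reliability: r_full = 2 × 0.405 / (1 + 0.405) ≈ 0.5765
n = r_tgt(1 − r_full) / [r_full(1 − r_tgt)] = 0.809 × 0.4235 / (0.5765 × 0.191) ≈ 3.1115
Items = 3.1115 × 42 ≈ 130.68 → 131

131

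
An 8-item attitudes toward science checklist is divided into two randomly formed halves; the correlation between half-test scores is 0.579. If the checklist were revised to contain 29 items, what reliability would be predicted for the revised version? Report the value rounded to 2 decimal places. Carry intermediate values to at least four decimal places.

First correct the split-half correlation to full-test reliability: r_full = 2 × 0.579 / (1 + 0.579) ≈ 0.7334
Length factor from 8 to 29 items: n = 29/8 = 3.6250
r_new = n·r_full / (1 + (n − 1)·r_full) = 2.6586 / 2.9252 ≈ 0.9089

0.91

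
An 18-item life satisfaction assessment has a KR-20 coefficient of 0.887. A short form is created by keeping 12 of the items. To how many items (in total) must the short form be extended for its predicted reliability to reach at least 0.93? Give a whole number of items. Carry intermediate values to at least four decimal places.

Short-form reliability: n = 12/18 = 0.6667; r_12 = n·r/(1+(n−1)r) ≈ 0.8396
Length factor from the short form to reach 0.93: n' = 0.93(1 − 0.8396) / [0.8396(1 − 0.93)] ≈ 2.5381
Total items = 2.5381 × 12 = 30.46, rounded up to 31.

31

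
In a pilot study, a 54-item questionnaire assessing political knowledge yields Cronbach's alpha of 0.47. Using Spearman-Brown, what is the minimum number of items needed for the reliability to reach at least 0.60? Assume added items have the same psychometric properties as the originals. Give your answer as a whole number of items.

92

Spearman-Brown solved for the length factor n:
n = r_target (1 − r_old) / [ r_old (1 − r_target) ]
n = 0.60(1 − 0.47) / [0.47(1 − 0.60)]
  = 0.3180 / 0.1880 = 1.6915
So the test needs 1.6915 × 54 ≈ 91.34 items; rounding up, 92.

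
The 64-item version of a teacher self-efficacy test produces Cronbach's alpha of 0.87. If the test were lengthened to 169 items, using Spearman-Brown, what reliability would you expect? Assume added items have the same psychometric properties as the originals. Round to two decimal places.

0.95

The new length is 169/64 = 2.6406 times the old.
By Spearman-Brown, r_new = n r / (1 + (n − 1) r).
r_new = 2.6406·0.87 / [1 + (2.6406 − 1)·0.87]
r_new = 2.2973 / 2.4273 ≈ 0.9464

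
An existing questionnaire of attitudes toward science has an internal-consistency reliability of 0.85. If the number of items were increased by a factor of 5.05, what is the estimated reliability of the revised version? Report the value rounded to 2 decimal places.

0.97

r_new = (5.05 × 0.85) / (1 + (5.05 − 1) × 0.85)
     = 4.2925 / 4.4425 = 0.9662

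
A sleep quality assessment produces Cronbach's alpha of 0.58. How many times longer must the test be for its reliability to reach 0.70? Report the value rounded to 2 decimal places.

Spearman-Brown solved for the length factor n:
n = r*(1 − r) / [ r (1 − r*) ]
n = 0.70(1 − 0.58) / [0.58(1 − 0.70)]
n = 0.2940 / 0.1740 ≈ 1.6897

1.69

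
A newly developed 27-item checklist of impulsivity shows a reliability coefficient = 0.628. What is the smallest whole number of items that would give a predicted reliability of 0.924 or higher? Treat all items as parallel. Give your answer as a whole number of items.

195

Rearranging the Spearman-Brown formula for n,
n = r_target (1 − r_old) / [ r_old (1 − r_target) ]
n = [0.924 × 0.372] / [0.628 × 0.076]
  = 0.343728 / 0.047728 = 7.2018
Items needed = n × 27 = 7.2018 × 27 ≈ 194.45 → round up to 195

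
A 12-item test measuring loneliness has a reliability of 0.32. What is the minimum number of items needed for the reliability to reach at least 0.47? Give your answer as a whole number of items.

Rearranging the Spearman-Brown formula for n,
n = r*(1 − r) / [ r (1 − r*) ]
n = 0.47(1 − 0.32) / [0.32(1 − 0.47)]
  = 0.3196 / 0.1696 = 1.8844
So the test needs 1.8844 × 12 ≈ 22.61 items; rounding up, 23.

23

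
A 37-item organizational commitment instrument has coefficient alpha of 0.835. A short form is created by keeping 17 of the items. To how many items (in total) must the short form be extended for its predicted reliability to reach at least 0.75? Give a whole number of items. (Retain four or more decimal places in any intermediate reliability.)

First, r for the 17-item form: n = 17/37 = 0.4595, so r_17 = 0.4595·0.835/(1 + (0.4595 − 1)·0.835) = 0.6993
Then solve for n' with r_old = 0.6993, r_target = 0.75: n' = 0.75(1 − 0.6993)/[0.6993(1 − 0.75)] = 1.2900
Items = 1.2900 × 17 ≈ 21.93 → 22

22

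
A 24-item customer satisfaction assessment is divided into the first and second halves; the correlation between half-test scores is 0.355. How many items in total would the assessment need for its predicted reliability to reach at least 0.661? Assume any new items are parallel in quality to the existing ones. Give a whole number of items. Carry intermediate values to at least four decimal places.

r_full = 2(0.355)/(1 + 0.355) = 0.5240
Solve Spearman-Brown for n: n = 0.661(1 − 0.5240) / [0.5240(1 − 0.661)] = 1.7712
Required items = 1.7712 × 24 = 42.51, so 43 items.

43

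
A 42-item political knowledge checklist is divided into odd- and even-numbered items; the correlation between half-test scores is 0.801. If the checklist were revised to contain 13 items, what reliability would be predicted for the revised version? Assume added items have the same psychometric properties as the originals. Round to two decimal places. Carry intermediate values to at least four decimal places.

Spearman-Brown correction (n = 2): r_full = 2·0.801/(1 + 0.801) = 0.8895
Then adjust to 13 items: n = 13/42 = 0.3095
r_new = n·r_full / (1 + (n − 1)·r_full) = 0.2753 / 0.3858 ≈ 0.7136

0.71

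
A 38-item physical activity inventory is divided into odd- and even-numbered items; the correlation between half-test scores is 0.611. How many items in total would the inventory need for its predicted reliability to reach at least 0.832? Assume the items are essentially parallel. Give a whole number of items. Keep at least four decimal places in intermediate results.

60

r_full = 2(0.611)/(1 + 0.611) = 0.7585
Solve Spearman-Brown for n: n = 0.832(1 − 0.7585) / [0.7585(1 − 0.832)] = 1.5768
Items = 1.5768 × 38 ≈ 59.92 → 60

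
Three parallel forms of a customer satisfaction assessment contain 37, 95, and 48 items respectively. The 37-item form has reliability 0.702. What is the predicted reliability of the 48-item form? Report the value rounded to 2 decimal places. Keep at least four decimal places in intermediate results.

The 95-item form is not needed; work directly from the 37-item form with n = 48/37 = 1.2973.
r_{48} = n·r / (1 + (n − 1)·r) = 0.9107 / 1.2087 ≈ 0.7535

0.75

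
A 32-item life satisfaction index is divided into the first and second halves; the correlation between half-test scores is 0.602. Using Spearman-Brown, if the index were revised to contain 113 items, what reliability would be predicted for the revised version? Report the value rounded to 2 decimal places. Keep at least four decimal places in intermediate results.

0.91

Spearman-Brown correction (n = 2): r_full = 2·0.602/(1 + 0.602) = 0.7516
Then adjust to 113 items: n = 113/32 = 3.5312
r_new = n·r_full / (1 + (n − 1)·r_full) = 2.6540 / 2.9024 ≈ 0.9144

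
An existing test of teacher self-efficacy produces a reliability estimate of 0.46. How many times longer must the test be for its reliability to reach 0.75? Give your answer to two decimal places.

n = [0.75 × 0.54] / [0.46 × 0.25]
  = 0.4050 / 0.1150 = 3.5217

3.52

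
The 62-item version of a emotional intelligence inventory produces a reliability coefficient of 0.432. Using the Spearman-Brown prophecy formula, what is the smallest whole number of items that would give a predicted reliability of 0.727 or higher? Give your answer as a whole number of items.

218

n = 0.727(1 − 0.432) / [0.432(1 − 0.727)]
  = 0.412936 / 0.117936 = 3.5014
3.5014 × 62 = 217.09 → 218 items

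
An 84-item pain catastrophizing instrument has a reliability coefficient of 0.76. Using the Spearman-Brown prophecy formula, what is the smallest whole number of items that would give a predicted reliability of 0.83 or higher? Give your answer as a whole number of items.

Rearranging the Spearman-Brown formula for n,
n = r*(1 − r) / [ r (1 − r*) ]
n = 0.83(1 − 0.76) / [0.76(1 − 0.83)]
n = 0.1992 / 0.1292 ≈ 1.5418
So the test needs 1.5418 × 84 ≈ 129.51 items; rounding up, 130.

130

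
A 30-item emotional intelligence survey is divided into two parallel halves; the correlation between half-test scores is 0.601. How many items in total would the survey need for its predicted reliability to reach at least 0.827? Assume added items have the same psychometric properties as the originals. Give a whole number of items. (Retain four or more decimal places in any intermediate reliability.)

48

Corrected full-test reliability: r_full = 2 × 0.601 / (1 + 0.601) ≈ 0.7508
Solve Spearman-Brown for n: n = 0.827(1 − 0.7508) / [0.7508(1 − 0.827)] = 1.5867
Items = 1.5867 × 30 ≈ 47.60 → 48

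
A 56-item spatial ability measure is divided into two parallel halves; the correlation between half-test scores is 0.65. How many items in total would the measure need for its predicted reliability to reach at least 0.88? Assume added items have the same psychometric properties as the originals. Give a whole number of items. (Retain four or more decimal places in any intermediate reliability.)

111

Corrected full-test reliability: r_full = 2 × 0.65 / (1 + 0.65) ≈ 0.7879
n = r_tgt(1 − r_full) / [r_full(1 − r_tgt)] = 0.88 × 0.2121 / (0.7879 × 0.12) ≈ 1.9741
Required items = 1.9741 × 56 = 110.55, so 111 items.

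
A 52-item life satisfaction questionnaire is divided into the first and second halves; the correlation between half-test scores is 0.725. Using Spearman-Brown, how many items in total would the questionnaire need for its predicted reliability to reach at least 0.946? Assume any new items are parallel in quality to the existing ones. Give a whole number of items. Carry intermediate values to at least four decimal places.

173

Corrected full-test reliability: r_full = 2 × 0.725 / (1 + 0.725) ≈ 0.8406
n = r_tgt(1 − r_full) / [r_full(1 − r_tgt)] = 0.946 × 0.1594 / (0.8406 × 0.054) ≈ 3.3220
Required items = 3.3220 × 52 = 172.74, so 173 items.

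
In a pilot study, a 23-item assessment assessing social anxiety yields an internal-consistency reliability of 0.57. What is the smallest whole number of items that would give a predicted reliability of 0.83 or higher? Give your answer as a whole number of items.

Invert Spearman-Brown to solve for n:
n = r*(1 − r) / [ r (1 − r*) ]
n = 0.83(1 − 0.57) / [0.57(1 − 0.83)]
  = 0.3569 / 0.0969 = 3.6832
So the test needs 3.6832 × 23 ≈ 84.71 items; rounding up, 85.

85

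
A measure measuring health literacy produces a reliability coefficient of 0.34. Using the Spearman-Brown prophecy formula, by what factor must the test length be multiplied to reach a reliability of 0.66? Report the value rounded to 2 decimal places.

3.77

Spearman-Brown solved for the length factor n:
n = r_target (1 − r_old) / [ r_old (1 − r_target) ]
n = 0.66(1 − 0.34) / [0.34(1 − 0.66)]
n = 0.4356 / 0.1156 ≈ 3.7682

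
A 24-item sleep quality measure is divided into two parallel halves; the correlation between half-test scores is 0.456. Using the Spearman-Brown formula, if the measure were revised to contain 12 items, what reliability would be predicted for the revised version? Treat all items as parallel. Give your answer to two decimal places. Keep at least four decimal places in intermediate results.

Spearman-Brown correction (n = 2): r_full = 2·0.456/(1 + 0.456) = 0.6264
Then adjust to 12 items: n = 12/24 = 0.5000
r_new = n·r_full / (1 + (n − 1)·r_full) = 0.3132 / 0.6868 ≈ 0.4560

0.46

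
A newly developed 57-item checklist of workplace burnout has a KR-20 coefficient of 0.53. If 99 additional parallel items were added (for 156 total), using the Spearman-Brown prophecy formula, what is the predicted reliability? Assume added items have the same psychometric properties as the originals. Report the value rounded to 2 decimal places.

n = 156/57 = 2.7368
By Spearman-Brown, r_new = n r / (1 + (n − 1) r).
r_new = (2.7368 × 0.53) / (1 + (2.7368 − 1) × 0.53)
r_new = 1.4505 / 1.9205 ≈ 0.7553

0.76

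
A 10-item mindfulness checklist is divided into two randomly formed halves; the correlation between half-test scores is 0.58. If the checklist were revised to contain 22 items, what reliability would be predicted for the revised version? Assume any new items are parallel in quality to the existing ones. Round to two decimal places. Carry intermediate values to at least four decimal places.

0.86

Full-test reliability from the split-half r: r_full = 2(0.58)/(1 + 0.58) = 0.7342
Then adjust to 22 items: n = 22/10 = 2.2000
r_new = n·r_full / (1 + (n − 1)·r_full) = 1.6152 / 1.8810 ≈ 0.8587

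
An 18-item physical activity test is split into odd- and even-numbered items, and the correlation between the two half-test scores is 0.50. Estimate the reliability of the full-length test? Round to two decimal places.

0.67

r_full = 2(0.50) / (1 + 0.50)
r_full = 1.0000 / 1.5000 ≈ 0.6667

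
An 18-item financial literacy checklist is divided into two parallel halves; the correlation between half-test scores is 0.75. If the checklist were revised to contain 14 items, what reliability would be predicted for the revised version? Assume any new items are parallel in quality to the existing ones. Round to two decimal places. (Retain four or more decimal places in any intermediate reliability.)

0.82

First correct the split-half correlation to full-test reliability: r_full = 2 × 0.75 / (1 + 0.75) ≈ 0.8571
Length factor from 18 to 14 items: n = 14/18 = 0.7778
r_new = n·r_full / (1 + (n − 1)·r_full) = 0.6667 / 0.8096 ≈ 0.8235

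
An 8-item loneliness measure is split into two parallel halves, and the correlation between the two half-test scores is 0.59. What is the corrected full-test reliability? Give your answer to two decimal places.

0.74

Apply the Spearman-Brown correction with n = 2:
r_full = 2r_hh / (1 + r_hh) = 2 × 0.59 / (1 + 0.59)
       = 1.1800 / 1.5900 = 0.7421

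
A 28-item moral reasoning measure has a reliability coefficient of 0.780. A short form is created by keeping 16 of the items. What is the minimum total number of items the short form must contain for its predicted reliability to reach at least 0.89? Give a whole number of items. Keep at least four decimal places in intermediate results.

Short-form reliability: n = 16/28 = 0.5714; r_16 = n·r/(1+(n−1)r) ≈ 0.6695
Then solve for n' with r_old = 0.6695, r_target = 0.89: n' = 0.89(1 − 0.6695)/[0.6695(1 − 0.89)] = 3.9941
Total items = 3.9941 × 16 = 63.91, rounded up to 64.

64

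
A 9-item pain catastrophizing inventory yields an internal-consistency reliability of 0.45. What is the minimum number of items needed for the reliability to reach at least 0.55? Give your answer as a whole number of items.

14

Spearman-Brown solved for the length factor n:
n = r*(1 − r) / [ r (1 − r*) ]
n = 0.55(1 − 0.45) / [0.45(1 − 0.55)]
n = 0.3025 / 0.2025 ≈ 1.4938
1.4938 × 9 = 13.44 → 14 items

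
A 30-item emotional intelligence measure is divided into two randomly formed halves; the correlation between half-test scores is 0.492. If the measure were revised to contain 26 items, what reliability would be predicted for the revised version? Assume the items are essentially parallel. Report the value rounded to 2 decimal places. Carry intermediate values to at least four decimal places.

0.63

Full-test reliability from the split-half r: r_full = 2(0.492)/(1 + 0.492) = 0.6595
Then adjust to 26 items: n = 26/30 = 0.8667
r_new = n·r_full / (1 + (n − 1)·r_full) = 0.5716 / 0.9121 ≈ 0.6267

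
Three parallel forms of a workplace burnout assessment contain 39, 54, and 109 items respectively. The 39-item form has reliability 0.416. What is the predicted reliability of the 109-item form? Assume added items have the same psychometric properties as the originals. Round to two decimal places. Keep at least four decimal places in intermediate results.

0.67

Only the ratio of lengths matters: n = 109/39 = 2.7949
r_{109} = n·r / (1 + (n − 1)·r) = 1.1627 / 1.7467 ≈ 0.6657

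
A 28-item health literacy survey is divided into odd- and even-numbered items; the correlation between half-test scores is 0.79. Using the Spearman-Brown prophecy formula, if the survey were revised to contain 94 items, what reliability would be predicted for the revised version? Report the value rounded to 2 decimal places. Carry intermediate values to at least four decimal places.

Spearman-Brown correction (n = 2): r_full = 2·0.79/(1 + 0.79) = 0.8827
Then adjust to 94 items: n = 94/28 = 3.3571
r_new = n·r_full / (1 + (n − 1)·r_full) = 2.9633 / 3.0806 ≈ 0.9619

0.96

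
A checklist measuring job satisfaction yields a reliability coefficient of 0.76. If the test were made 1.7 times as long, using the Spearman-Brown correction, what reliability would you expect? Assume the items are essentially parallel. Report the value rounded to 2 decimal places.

Spearman-Brown: r_new = n·r / (1 + (n − 1)·r)
r_new = 1.7·0.76 / [1 + (1.7 − 1)·0.76]
r_new = 1.2920 / 1.5320 ≈ 0.8433

0.84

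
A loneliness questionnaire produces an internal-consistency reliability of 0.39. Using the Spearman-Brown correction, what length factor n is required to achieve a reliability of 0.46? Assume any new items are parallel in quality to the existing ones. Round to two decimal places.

Rearranging the Spearman-Brown formula for n,
n = r*(1 − r) / [ r (1 − r*) ]
n = 0.46 × (1 − 0.39) / [ 0.39 × (1 − 0.46) ]
n = 0.2806 / 0.2106 ≈ 1.3324

1.33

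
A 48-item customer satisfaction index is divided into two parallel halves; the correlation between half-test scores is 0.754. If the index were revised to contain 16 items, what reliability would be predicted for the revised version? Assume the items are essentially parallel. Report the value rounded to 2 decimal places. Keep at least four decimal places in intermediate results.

Full-test reliability from the split-half r: r_full = 2(0.754)/(1 + 0.754) = 0.8597
Length factor from 48 to 16 items: n = 16/48 = 0.3333
r_new = n·r_full / (1 + (n − 1)·r_full) = 0.2865 / 0.4268 ≈ 0.6713

0.67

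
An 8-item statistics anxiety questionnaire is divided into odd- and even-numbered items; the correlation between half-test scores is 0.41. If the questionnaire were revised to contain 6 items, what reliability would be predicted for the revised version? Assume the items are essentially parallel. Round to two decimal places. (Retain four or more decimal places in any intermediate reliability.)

First correct the split-half correlation to full-test reliability: r_full = 2 × 0.41 / (1 + 0.41) ≈ 0.5816
Then adjust to 6 items: n = 6/8 = 0.7500
r_new = n·r_full / (1 + (n − 1)·r_full) = 0.4362 / 0.8546 ≈ 0.5104

0.51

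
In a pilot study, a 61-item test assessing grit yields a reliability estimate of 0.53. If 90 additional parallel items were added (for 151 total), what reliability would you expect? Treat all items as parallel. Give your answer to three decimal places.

0.736

n = 151/61 = 2.4754
By Spearman-Brown, r_new = n r / (1 + (n − 1) r).
r_new = (2.4754 × 0.53) / (1 + (2.4754 − 1) × 0.53)
     = 1.3120 / 1.7820 = 0.7363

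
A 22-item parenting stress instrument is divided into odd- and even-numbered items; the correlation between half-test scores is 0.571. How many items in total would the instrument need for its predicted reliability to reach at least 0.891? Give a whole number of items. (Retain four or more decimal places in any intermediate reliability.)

Corrected full-test reliability: r_full = 2 × 0.571 / (1 + 0.571) ≈ 0.7269
n = r_tgt(1 − r_full) / [r_full(1 − r_tgt)] = 0.891 × 0.2731 / (0.7269 × 0.109) ≈ 3.0711
Items = 3.0711 × 22 ≈ 67.56 → 68

68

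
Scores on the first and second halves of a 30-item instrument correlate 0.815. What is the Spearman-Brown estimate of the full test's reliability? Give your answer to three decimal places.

r_full = 2r_hh / (1 + r_hh) = 2 × 0.815 / (1 + 0.815)
r_full = 1.6300 / 1.8150 ≈ 0.8981

0.898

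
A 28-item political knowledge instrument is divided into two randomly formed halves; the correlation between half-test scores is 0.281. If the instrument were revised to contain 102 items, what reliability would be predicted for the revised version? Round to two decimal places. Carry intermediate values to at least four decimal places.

Full-test reliability from the split-half r: r_full = 2(0.281)/(1 + 0.281) = 0.4387
Length factor from 28 to 102 items: n = 102/28 = 3.6429
r_new = n·r_full / (1 + (n − 1)·r_full) = 1.5981 / 2.1594 ≈ 0.7401

0.74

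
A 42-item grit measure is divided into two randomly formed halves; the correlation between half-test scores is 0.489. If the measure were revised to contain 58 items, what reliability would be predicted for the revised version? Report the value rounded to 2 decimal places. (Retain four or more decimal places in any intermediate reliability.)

Full-test reliability from the split-half r: r_full = 2(0.489)/(1 + 0.489) = 0.6568
Length factor from 42 to 58 items: n = 58/42 = 1.3810
r_new = n·r_full / (1 + (n − 1)·r_full) = 0.9070 / 1.2502 ≈ 0.7255

0.73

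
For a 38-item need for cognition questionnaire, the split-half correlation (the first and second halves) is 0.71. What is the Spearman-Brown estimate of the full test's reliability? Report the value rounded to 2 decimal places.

0.83

r_full = 2(0.71) / (1 + 0.71)
       = 1.4200 / 1.7100 = 0.8304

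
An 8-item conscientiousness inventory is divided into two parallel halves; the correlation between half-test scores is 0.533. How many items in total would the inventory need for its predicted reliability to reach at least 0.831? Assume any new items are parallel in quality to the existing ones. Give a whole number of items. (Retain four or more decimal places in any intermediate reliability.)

18

Corrected full-test reliability: r_full = 2 × 0.533 / (1 + 0.533) ≈ 0.6954
Solve Spearman-Brown for n: n = 0.831(1 − 0.6954) / [0.6954(1 − 0.831)] = 2.1538
Items = 2.1538 × 8 ≈ 17.23 → 18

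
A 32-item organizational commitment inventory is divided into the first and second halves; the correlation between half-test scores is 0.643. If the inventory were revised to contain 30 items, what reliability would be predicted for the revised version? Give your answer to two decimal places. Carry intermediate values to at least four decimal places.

0.77

Full-test reliability from the split-half r: r_full = 2(0.643)/(1 + 0.643) = 0.7827
Then adjust to 30 items: n = 30/32 = 0.9375
r_new = n·r_full / (1 + (n − 1)·r_full) = 0.7338 / 0.9511 ≈ 0.7715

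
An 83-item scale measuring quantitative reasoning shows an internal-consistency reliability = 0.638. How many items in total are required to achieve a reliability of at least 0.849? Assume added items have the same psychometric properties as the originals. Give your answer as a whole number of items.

Rearranging the Spearman-Brown formula for n,
n = r*(1 − r) / [ r (1 − r*) ]
n = 0.849 × (1 − 0.638) / [ 0.638 × (1 − 0.849) ]
n = 0.307338 / 0.096338 ≈ 3.1902
Items needed = n × 83 = 3.1902 × 83 ≈ 264.79 → round up to 265

265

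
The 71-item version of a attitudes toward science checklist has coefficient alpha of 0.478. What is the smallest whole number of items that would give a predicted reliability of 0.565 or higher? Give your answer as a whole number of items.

101

Rearranging the Spearman-Brown formula for n,
n = r*(1 − r) / [ r (1 − r*) ]
n = 0.565(1 − 0.478) / [0.478(1 − 0.565)]
n = 0.294930 / 0.207930 ≈ 1.4184
So the test needs 1.4184 × 71 ≈ 100.71 items; rounding up, 101.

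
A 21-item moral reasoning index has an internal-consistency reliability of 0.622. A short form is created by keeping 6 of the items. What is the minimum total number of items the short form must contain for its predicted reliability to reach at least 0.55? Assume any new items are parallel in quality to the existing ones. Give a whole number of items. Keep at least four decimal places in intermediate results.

16

First, r for the 6-item form: n = 6/21 = 0.2857, so r_6 = 0.2857·0.622/(1 + (0.2857 − 1)·0.622) = 0.3198
Length factor from the short form to reach 0.55: n' = 0.55(1 − 0.3198) / [0.3198(1 − 0.55)] ≈ 2.5996
Items = 2.5996 × 6 ≈ 15.60 → 16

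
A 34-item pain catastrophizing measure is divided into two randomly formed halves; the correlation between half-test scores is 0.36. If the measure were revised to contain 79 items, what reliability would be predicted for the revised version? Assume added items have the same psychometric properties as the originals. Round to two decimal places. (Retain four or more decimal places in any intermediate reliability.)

Spearman-Brown correction (n = 2): r_full = 2·0.36/(1 + 0.36) = 0.5294
Length factor from 34 to 79 items: n = 79/34 = 2.3235
r_new = n·r_full / (1 + (n − 1)·r_full) = 1.2301 / 1.7007 ≈ 0.7233

0.72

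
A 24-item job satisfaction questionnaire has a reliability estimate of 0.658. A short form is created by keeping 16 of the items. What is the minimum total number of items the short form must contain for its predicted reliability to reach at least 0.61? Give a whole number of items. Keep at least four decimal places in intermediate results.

20

First, r for the 16-item form: n = 16/24 = 0.6667, so r_16 = 0.6667·0.658/(1 + (0.6667 − 1)·0.658) = 0.5619
Length factor from the short form to reach 0.61: n' = 0.61(1 − 0.5619) / [0.5619(1 − 0.61)] ≈ 1.2195
Items = 1.2195 × 16 ≈ 19.51 → 20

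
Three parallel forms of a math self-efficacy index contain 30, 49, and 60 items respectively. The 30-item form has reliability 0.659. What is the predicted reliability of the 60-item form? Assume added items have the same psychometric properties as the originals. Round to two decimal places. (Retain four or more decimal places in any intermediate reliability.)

Only the ratio of lengths matters: n = 60/30 = 2.0000
r_{60} = n·r / (1 + (n − 1)·r) = 1.3180 / 1.6590 ≈ 0.7945

0.79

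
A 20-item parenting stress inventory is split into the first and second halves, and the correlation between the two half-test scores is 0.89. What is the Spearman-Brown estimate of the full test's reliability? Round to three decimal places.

0.942

The full test is twice the length of either half (n = 2).
r_full = 2(0.89) / (1 + 0.89)
       = 1.7800 / 1.8900 = 0.9418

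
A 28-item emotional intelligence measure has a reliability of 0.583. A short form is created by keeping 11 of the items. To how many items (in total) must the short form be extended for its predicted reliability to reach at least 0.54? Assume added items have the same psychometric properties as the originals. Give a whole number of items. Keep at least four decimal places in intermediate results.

24

First, r for the 11-item form: n = 11/28 = 0.3929, so r_11 = 0.3929·0.583/(1 + (0.3929 − 1)·0.583) = 0.3545
Length factor from the short form to reach 0.54: n' = 0.54(1 − 0.3545) / [0.3545(1 − 0.54)] ≈ 2.1375
Items = 2.1375 × 11 ≈ 23.51 → 24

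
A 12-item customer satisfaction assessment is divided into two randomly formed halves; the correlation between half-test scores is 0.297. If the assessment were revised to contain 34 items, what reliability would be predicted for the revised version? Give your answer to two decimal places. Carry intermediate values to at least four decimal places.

Full-test reliability from the split-half r: r_full = 2(0.297)/(1 + 0.297) = 0.4580
Length factor from 12 to 34 items: n = 34/12 = 2.8333
r_new = n·r_full / (1 + (n − 1)·r_full) = 1.2977 / 1.8397 ≈ 0.7054

0.71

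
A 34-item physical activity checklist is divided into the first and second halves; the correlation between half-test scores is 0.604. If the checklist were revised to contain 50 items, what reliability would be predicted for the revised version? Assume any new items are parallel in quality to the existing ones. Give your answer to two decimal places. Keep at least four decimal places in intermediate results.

0.82

First correct the split-half correlation to full-test reliability: r_full = 2 × 0.604 / (1 + 0.604) ≈ 0.7531
Then adjust to 50 items: n = 50/34 = 1.4706
r_new = n·r_full / (1 + (n − 1)·r_full) = 1.1075 / 1.3544 ≈ 0.8177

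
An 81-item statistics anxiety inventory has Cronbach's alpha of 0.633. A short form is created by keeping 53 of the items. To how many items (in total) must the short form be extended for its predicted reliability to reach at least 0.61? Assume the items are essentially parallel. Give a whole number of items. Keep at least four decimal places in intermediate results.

First, r for the 53-item form: n = 53/81 = 0.6543, so r_53 = 0.6543·0.633/(1 + (0.6543 − 1)·0.633) = 0.5302
Length factor from the short form to reach 0.61: n' = 0.61(1 − 0.5302) / [0.5302(1 − 0.61)] ≈ 1.3859
Total items = 1.3859 × 53 = 73.45, rounded up to 74.

74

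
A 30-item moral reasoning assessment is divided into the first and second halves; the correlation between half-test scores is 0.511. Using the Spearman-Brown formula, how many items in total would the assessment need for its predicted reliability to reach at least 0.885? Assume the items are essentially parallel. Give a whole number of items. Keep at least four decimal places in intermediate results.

111

r_full = 2(0.511)/(1 + 0.511) = 0.6764
Solve Spearman-Brown for n: n = 0.885(1 − 0.6764) / [0.6764(1 − 0.885)] = 3.6817
Items = 3.6817 × 30 ≈ 110.45 → 111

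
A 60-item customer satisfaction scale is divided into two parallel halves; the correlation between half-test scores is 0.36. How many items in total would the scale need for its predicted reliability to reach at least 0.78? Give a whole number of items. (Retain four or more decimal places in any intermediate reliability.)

190

Corrected full-test reliability: r_full = 2 × 0.36 / (1 + 0.36) ≈ 0.5294
Solve Spearman-Brown for n: n = 0.78(1 − 0.5294) / [0.5294(1 − 0.78)] = 3.1517
Items = 3.1517 × 60 ≈ 189.10 → 190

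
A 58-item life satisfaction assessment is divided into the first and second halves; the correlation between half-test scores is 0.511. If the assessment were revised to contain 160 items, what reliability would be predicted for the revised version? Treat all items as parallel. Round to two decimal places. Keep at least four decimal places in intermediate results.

0.85

Spearman-Brown correction (n = 2): r_full = 2·0.511/(1 + 0.511) = 0.6764
Then adjust to 160 items: n = 160/58 = 2.7586
r_new = n·r_full / (1 + (n − 1)·r_full) = 1.8659 / 2.1895 ≈ 0.8522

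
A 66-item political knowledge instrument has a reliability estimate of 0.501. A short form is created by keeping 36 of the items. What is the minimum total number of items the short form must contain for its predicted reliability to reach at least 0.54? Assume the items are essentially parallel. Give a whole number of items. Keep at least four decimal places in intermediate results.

First, r for the 36-item form: n = 36/66 = 0.5455, so r_36 = 0.5455·0.501/(1 + (0.5455 − 1)·0.501) = 0.3539
Length factor from the short form to reach 0.54: n' = 0.54(1 − 0.3539) / [0.3539(1 − 0.54)] ≈ 2.1432
Items = 2.1432 × 36 ≈ 77.16 → 78

78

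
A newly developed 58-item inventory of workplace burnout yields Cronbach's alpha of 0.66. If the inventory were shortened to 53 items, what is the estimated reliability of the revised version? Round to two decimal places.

Length ratio n = 53/58 = 0.9138
Spearman-Brown: r_new = n·r / (1 + (n − 1)·r)
r_new = (0.9138 × 0.66) / (1 + (0.9138 − 1) × 0.66)
r_new = 0.6031 / 0.9431 ≈ 0.6395

0.64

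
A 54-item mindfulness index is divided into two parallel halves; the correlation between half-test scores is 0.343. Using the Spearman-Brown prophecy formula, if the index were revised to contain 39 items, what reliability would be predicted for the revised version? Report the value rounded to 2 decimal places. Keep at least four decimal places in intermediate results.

Full-test reliability from the split-half r: r_full = 2(0.343)/(1 + 0.343) = 0.5108
Length factor from 54 to 39 items: n = 39/54 = 0.7222
r_new = n·r_full / (1 + (n − 1)·r_full) = 0.3689 / 0.8581 ≈ 0.4299

0.43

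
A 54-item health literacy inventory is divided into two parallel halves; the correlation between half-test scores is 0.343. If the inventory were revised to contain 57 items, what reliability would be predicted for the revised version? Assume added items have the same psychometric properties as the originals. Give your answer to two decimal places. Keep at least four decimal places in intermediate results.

0.52

Full-test reliability from the split-half r: r_full = 2(0.343)/(1 + 0.343) = 0.5108
Length factor from 54 to 57 items: n = 57/54 = 1.0556
r_new = n·r_full / (1 + (n − 1)·r_full) = 0.5392 / 1.0284 ≈ 0.5243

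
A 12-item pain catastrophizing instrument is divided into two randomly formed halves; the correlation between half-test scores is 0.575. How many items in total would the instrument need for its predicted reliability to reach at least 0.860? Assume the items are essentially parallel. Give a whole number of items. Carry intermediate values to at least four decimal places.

Corrected full-test reliability: r_full = 2 × 0.575 / (1 + 0.575) ≈ 0.7302
Solve Spearman-Brown for n: n = 0.860(1 − 0.7302) / [0.7302(1 − 0.860)] = 2.2697
Items = 2.2697 × 12 ≈ 27.24 → 28

28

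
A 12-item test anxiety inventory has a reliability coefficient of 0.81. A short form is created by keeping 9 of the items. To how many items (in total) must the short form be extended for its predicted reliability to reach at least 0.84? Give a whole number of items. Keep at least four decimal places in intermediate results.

Short-form reliability: n = 9/12 = 0.7500; r_9 = n·r/(1+(n−1)r) ≈ 0.7618
Length factor from the short form to reach 0.84: n' = 0.84(1 − 0.7618) / [0.7618(1 − 0.84)] ≈ 1.6416
Items = 1.6416 × 9 ≈ 14.77 → 15

15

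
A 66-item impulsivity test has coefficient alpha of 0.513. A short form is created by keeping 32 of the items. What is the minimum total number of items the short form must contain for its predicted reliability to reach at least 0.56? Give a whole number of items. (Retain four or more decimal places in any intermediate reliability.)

80

First, r for the 32-item form: n = 32/66 = 0.4848, so r_32 = 0.4848·0.513/(1 + (0.4848 − 1)·0.513) = 0.3380
Length factor from the short form to reach 0.56: n' = 0.56(1 − 0.3380) / [0.3380(1 − 0.56)] ≈ 2.4927
Total items = 2.4927 × 32 = 79.77, rounded up to 80.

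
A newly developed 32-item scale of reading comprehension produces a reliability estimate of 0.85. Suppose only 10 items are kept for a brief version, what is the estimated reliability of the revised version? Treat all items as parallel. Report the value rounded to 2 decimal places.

0.64

The new length is 10/32 = 0.3125 times the old.
r_new = (0.3125 × 0.85) / (1 + (0.3125 − 1) × 0.85)
     = 0.2656 / 0.4156 = 0.6391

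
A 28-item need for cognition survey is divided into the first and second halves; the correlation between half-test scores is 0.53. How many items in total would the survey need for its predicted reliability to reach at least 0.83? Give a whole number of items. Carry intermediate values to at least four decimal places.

61

r_full = 2(0.53)/(1 + 0.53) = 0.6928
Solve Spearman-Brown for n: n = 0.83(1 − 0.6928) / [0.6928(1 − 0.83)] = 2.1649
Items = 2.1649 × 28 ≈ 60.62 → 61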